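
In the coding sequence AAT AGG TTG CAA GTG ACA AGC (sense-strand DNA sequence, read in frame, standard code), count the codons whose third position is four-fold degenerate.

Codon 1 AAT (Asn): third position 2-fold.
Codon 2 AGG (Arg): third position 2-fold.
Codon 3 TTG (Leu): third position 2-fold.
Codon 4 CAA (Gln): third position 2-fold.
Codon 5 GTG (Val): third position 4-fold.
Codon 6 ACA (Thr): third position 4-fold.
Codon 7 AGC (Ser): third position 2-fold.
Four-fold degenerate third positions: 2.

2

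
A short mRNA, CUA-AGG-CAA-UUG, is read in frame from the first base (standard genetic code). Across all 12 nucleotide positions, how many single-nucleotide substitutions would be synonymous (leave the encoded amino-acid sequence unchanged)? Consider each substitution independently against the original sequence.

Codon 1 (CUA, Leu): 4 synonymous substitutions.
Codon 2 (AGG, Arg): 2 synonymous substitutions.
Codon 3 (CAA, Gln): 1 synonymous substitution.
Codon 4 (UUG, Leu): 2 synonymous substitutions.
Total: 4 + 2 + 1 + 2 = 9.

9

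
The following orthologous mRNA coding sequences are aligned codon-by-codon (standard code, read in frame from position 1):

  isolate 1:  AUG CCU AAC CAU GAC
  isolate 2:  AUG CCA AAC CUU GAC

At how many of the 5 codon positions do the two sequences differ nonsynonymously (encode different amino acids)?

1

Codon 1: AUG Met / AUG Met — identical.
Codon 2: CCU Pro / CCA Pro — synonymous.
Codon 3: AAC Asn / AAC Asn — identical.
Codon 4: CAU His / CUU Leu — nonsynonymous.
Codon 5: GAC Asp / GAC Asp — identical.
Nonsynonymous differences: 1.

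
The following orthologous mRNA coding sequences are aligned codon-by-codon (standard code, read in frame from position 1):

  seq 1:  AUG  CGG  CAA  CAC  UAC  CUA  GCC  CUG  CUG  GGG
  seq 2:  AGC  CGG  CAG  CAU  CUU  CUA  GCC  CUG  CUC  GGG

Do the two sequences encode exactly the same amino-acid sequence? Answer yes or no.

no

Codon 1: AUG Met / AGC Ser — nonsynonymous.
Codon 2: CGG Arg / CGG Arg — identical.
Codon 3: CAA Gln / CAG Gln — synonymous.
Codon 4: CAC His / CAU His — synonymous.
Codon 5: UAC Tyr / CUU Leu — nonsynonymous.
Codon 6: CUA Leu / CUA Leu — identical.
Codon 7: GCC Ala / GCC Ala — identical.
Codon 8: CUG Leu / CUG Leu — identical.
Codon 9: CUG Leu / CUC Leu — synonymous.
Codon 10: GGG Gly / GGG Gly — identical.
Nonsynonymous differences: 2 → different protein.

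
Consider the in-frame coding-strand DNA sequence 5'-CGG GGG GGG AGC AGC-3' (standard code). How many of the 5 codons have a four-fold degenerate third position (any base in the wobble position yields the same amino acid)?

3

Codon 1 CGG (Arg): third position 4-fold.
Codon 2 GGG (Gly): third position 4-fold.
Codon 3 GGG (Gly): third position 4-fold.
Codon 4 AGC (Ser): third position 2-fold.
Codon 5 AGC (Ser): third position 2-fold.
Four-fold degenerate third positions: 3.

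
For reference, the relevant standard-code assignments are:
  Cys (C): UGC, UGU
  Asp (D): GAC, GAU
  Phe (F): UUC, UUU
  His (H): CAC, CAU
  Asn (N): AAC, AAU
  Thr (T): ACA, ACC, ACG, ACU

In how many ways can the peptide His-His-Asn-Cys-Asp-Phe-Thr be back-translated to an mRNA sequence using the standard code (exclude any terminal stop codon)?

His: 2 codons.
His: 2 codons.
Asn: 2 codons.
Cys: 2 codons.
Asp: 2 codons.
Phe: 2 codons.
Thr: 4 codons.
2 × 2 × 2 × 2 × 2 × 2 × 4 = 256.

256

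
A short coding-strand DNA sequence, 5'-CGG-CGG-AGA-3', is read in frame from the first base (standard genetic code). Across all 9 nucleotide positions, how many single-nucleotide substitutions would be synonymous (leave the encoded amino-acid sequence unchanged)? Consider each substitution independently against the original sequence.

Codon 1 (CGG, Arg): 4 synonymous substitutions.
Codon 2 (CGG, Arg): 4 synonymous substitutions.
Codon 3 (AGA, Arg): 2 synonymous substitutions.
Total: 4 + 4 + 2 = 10.

10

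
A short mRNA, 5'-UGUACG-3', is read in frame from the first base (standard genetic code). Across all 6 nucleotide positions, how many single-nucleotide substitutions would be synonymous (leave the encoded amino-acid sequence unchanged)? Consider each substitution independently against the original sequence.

4

Codon 1 (UGU, Cys): 1 synonymous substitution.
Codon 2 (ACG, Thr): 3 synonymous substitutions.
Total: 1 + 3 = 4.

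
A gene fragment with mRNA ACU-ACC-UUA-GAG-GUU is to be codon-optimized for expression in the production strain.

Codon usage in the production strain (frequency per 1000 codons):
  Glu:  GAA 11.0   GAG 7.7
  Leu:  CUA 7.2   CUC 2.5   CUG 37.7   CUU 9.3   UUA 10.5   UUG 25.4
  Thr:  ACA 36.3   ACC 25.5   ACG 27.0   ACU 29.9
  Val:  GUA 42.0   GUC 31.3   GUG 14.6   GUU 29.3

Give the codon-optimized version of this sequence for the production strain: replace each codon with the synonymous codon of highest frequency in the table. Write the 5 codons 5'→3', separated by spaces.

ACA ACA CUG GAA GUA

Codon 1 (Thr): best is ACA at 36.3.
Codon 2 (Thr): best is ACA at 36.3.
Codon 3 (Leu): best is CUG at 37.7.
Codon 4 (Glu): best is GAA at 11.0.
Codon 5 (Val): best is GUA at 42.0.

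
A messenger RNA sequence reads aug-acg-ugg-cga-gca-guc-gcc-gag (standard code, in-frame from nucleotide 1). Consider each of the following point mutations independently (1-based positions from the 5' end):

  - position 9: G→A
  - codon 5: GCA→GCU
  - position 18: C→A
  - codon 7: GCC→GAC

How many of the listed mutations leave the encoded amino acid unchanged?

2

Codon 3: UGG (Trp) → UGA (Stop) — nonsense.
Codon 5: GCA (Ala) → GCU (Ala) — synonymous.
Codon 6: GUC (Val) → GUA (Val) — synonymous.
Codon 7: GCC (Ala) → GAC (Asp) — missense.
Synonymous: 2 of 4.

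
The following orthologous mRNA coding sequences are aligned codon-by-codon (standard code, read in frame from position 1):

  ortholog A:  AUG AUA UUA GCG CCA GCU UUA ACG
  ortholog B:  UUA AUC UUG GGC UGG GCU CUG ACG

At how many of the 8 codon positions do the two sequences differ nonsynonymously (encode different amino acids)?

Codon 1: AUG Met / UUA Leu — nonsynonymous.
Codon 2: AUA Ile / AUC Ile — synonymous.
Codon 3: UUA Leu / UUG Leu — synonymous.
Codon 4: GCG Ala / GGC Gly — nonsynonymous.
Codon 5: CCA Pro / UGG Trp — nonsynonymous.
Codon 6: GCU Ala / GCU Ala — identical.
Codon 7: UUA Leu / CUG Leu — synonymous.
Codon 8: ACG Thr / ACG Thr — identical.
Nonsynonymous differences: 3.

3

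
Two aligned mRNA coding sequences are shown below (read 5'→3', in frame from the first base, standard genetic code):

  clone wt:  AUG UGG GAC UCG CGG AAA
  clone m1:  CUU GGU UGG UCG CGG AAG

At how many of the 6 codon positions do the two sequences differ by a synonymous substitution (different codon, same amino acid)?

1

Codon 1: AUG Met / CUU Leu — nonsynonymous.
Codon 2: UGG Trp / GGU Gly — nonsynonymous.
Codon 3: GAC Asp / UGG Trp — nonsynonymous.
Codon 4: UCG Ser / UCG Ser — identical.
Codon 5: CGG Arg / CGG Arg — identical.
Codon 6: AAA Lys / AAG Lys — synonymous.
Synonymous differences: 1.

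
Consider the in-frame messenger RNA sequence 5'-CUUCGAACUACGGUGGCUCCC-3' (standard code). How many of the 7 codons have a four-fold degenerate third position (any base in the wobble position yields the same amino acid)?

Codon 1 CUU (Leu): third position 4-fold.
Codon 2 CGA (Arg): third position 4-fold.
Codon 3 ACU (Thr): third position 4-fold.
Codon 4 ACG (Thr): third position 4-fold.
Codon 5 GUG (Val): third position 4-fold.
Codon 6 GCU (Ala): third position 4-fold.
Codon 7 CCC (Pro): third position 4-fold.
Four-fold degenerate third positions: 7.

7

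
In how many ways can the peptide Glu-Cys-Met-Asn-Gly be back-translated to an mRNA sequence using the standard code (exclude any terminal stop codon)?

Glu: 2 codons.
Cys: 2 codons.
Met: 1 codon.
Asn: 2 codons.
Gly: 4 codons.
2 × 2 × 1 × 2 × 4 = 32.

32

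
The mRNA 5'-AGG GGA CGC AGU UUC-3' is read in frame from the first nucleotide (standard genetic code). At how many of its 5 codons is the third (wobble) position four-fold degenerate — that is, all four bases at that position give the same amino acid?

Codon 1 AGG (Arg): third position 2-fold.
Codon 2 GGA (Gly): third position 4-fold.
Codon 3 CGC (Arg): third position 4-fold.
Codon 4 AGU (Ser): third position 2-fold.
Codon 5 UUC (Phe): third position 2-fold.
Four-fold degenerate third positions: 2.

2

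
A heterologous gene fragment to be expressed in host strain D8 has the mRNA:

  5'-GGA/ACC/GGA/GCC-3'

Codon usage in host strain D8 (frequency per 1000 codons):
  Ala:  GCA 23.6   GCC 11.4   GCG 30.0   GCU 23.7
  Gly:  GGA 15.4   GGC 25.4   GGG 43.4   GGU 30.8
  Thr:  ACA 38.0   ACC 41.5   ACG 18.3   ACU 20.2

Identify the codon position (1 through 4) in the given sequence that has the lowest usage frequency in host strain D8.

4

Codon 1 GGA (Gly): 15.4 per 1000.
Codon 2 ACC (Thr): 41.5 per 1000.
Codon 3 GGA (Gly): 15.4 per 1000.
Codon 4 GCC (Ala): 11.4 per 1000.
Lowest frequency is 11.4 at codon 4.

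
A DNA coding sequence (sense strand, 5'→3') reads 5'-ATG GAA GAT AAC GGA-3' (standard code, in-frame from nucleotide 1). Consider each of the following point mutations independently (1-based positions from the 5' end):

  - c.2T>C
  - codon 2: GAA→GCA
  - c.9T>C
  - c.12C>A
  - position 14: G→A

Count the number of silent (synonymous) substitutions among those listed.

Codon 1: ATG (Met) → ACG (Thr) — missense.
Codon 2: GAA (Glu) → GCA (Ala) — missense.
Codon 3: GAT (Asp) → GAC (Asp) — synonymous.
Codon 4: AAC (Asn) → AAA (Lys) — missense.
Codon 5: GGA (Gly) → GAA (Glu) — missense.
Synonymous: 1 of 5.

1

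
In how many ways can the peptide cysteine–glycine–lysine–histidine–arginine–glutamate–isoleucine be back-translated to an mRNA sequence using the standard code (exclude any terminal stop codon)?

1152

Cys: 2 codons.
Gly: 4 codons.
Lys: 2 codons.
His: 2 codons.
Arg: 6 codons.
Glu: 2 codons.
Ile: 3 codons.
2 × 4 × 2 × 2 × 6 × 2 × 3 = 1152.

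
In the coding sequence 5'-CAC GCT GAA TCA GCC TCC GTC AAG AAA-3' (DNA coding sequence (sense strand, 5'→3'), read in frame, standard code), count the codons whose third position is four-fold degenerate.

5

Codon 1 CAC (His): third position 2-fold.
Codon 2 GCT (Ala): third position 4-fold.
Codon 3 GAA (Glu): third position 2-fold.
Codon 4 TCA (Ser): third position 4-fold.
Codon 5 GCC (Ala): third position 4-fold.
Codon 6 TCC (Ser): third position 4-fold.
Codon 7 GTC (Val): third position 4-fold.
Codon 8 AAG (Lys): third position 2-fold.
Codon 9 AAA (Lys): third position 2-fold.
Four-fold degenerate third positions: 5.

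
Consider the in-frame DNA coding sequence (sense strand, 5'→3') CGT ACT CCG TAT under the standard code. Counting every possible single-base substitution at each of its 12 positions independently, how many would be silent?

Codon 1 (CGT, Arg): 3 synonymous substitutions.
Codon 2 (ACT, Thr): 3 synonymous substitutions.
Codon 3 (CCG, Pro): 3 synonymous substitutions.
Codon 4 (TAT, Tyr): 1 synonymous substitution.
Total: 3 + 3 + 3 + 1 = 10.

10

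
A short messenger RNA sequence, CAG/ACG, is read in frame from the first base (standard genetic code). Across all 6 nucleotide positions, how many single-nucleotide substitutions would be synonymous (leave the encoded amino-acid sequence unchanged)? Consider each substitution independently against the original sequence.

Codon 1 (CAG, Gln): 1 synonymous substitution.
Codon 2 (ACG, Thr): 3 synonymous substitutions.
Total: 1 + 3 = 4.

4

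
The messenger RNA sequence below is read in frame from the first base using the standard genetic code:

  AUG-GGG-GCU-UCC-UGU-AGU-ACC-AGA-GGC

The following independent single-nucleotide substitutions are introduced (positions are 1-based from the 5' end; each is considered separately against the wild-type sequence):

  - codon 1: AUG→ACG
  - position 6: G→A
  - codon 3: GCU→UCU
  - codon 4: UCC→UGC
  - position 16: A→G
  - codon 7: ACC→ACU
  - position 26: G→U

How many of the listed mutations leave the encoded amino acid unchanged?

2

Codon 1: AUG (Met) → ACG (Thr) — missense.
Codon 2: GGG (Gly) → GGA (Gly) — synonymous.
Codon 3: GCU (Ala) → UCU (Ser) — missense.
Codon 4: UCC (Ser) → UGC (Cys) — missense.
Codon 6: AGU (Ser) → GGU (Gly) — missense.
Codon 7: ACC (Thr) → ACU (Thr) — synonymous.
Codon 9: GGC (Gly) → GUC (Val) — missense.
Synonymous: 2 of 7.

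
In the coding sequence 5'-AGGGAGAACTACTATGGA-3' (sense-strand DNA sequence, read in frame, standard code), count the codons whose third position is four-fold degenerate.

1

Codon 1 AGG (Arg): third position 2-fold.
Codon 2 GAG (Glu): third position 2-fold.
Codon 3 AAC (Asn): third position 2-fold.
Codon 4 TAC (Tyr): third position 2-fold.
Codon 5 TAT (Tyr): third position 2-fold.
Codon 6 GGA (Gly): third position 4-fold.
Four-fold degenerate third positions: 1.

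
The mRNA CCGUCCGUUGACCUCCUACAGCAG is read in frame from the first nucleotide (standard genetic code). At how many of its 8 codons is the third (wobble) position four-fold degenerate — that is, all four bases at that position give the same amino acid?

Codon 1 CCG (Pro): third position 4-fold.
Codon 2 UCC (Ser): third position 4-fold.
Codon 3 GUU (Val): third position 4-fold.
Codon 4 GAC (Asp): third position 2-fold.
Codon 5 CUC (Leu): third position 4-fold.
Codon 6 CUA (Leu): third position 4-fold.
Codon 7 CAG (Gln): third position 2-fold.
Codon 8 CAG (Gln): third position 2-fold.
Four-fold degenerate third positions: 5.

5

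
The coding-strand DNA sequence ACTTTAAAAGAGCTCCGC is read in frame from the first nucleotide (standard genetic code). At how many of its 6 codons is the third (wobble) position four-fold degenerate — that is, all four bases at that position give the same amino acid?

Codon 1 ACT (Thr): third position 4-fold.
Codon 2 TTA (Leu): third position 2-fold.
Codon 3 AAA (Lys): third position 2-fold.
Codon 4 GAG (Glu): third position 2-fold.
Codon 5 CTC (Leu): third position 4-fold.
Codon 6 CGC (Arg): third position 4-fold.
Four-fold degenerate third positions: 3.

3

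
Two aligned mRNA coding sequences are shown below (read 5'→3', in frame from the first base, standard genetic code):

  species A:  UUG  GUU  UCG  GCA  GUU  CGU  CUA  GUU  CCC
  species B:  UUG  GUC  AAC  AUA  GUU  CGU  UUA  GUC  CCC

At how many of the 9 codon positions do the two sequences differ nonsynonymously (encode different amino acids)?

2

Codon 1: UUG Leu / UUG Leu — identical.
Codon 2: GUU Val / GUC Val — synonymous.
Codon 3: UCG Ser / AAC Asn — nonsynonymous.
Codon 4: GCA Ala / AUA Ile — nonsynonymous.
Codon 5: GUU Val / GUU Val — identical.
Codon 6: CGU Arg / CGU Arg — identical.
Codon 7: CUA Leu / UUA Leu — synonymous.
Codon 8: GUU Val / GUC Val — synonymous.
Codon 9: CCC Pro / CCC Pro — identical.
Nonsynonymous differences: 2.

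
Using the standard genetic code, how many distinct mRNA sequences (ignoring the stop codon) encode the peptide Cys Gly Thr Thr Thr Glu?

1024

Cys: 2 codons.
Gly: 4 codons.
Thr: 4 codons.
Thr: 4 codons.
Thr: 4 codons.
Glu: 2 codons.
2 × 4 × 4 × 4 × 4 × 2 = 1024.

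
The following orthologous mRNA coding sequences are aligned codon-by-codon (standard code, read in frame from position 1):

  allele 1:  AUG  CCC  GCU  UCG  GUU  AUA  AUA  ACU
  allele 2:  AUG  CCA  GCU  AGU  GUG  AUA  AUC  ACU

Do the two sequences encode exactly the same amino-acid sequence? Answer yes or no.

Codon 1: AUG Met / AUG Met — identical.
Codon 2: CCC Pro / CCA Pro — synonymous.
Codon 3: GCU Ala / GCU Ala — identical.
Codon 4: UCG Ser / AGU Ser — synonymous.
Codon 5: GUU Val / GUG Val — synonymous.
Codon 6: AUA Ile / AUA Ile — identical.
Codon 7: AUA Ile / AUC Ile — synonymous.
Codon 8: ACU Thr / ACU Thr — identical.
Nonsynonymous differences: 0 → same protein.

yes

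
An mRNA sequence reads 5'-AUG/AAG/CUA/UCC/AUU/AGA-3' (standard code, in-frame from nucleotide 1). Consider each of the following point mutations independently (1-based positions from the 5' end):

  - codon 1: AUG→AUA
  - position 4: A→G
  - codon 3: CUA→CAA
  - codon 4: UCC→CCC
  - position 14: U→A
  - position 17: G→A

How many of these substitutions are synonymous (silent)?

0

Codon 1: AUG (Met) → AUA (Ile) — missense.
Codon 2: AAG (Lys) → GAG (Glu) — missense.
Codon 3: CUA (Leu) → CAA (Gln) — missense.
Codon 4: UCC (Ser) → CCC (Pro) — missense.
Codon 5: AUU (Ile) → AAU (Asn) — missense.
Codon 6: AGA (Arg) → AAA (Lys) — missense.
Synonymous: 0 of 6.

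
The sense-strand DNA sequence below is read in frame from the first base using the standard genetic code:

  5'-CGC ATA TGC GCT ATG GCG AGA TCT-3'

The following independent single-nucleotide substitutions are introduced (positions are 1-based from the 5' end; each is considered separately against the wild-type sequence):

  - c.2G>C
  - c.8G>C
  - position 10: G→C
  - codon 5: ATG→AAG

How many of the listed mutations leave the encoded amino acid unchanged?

0

Codon 1: CGC (Arg) → CCC (Pro) — missense.
Codon 3: TGC (Cys) → TCC (Ser) — missense.
Codon 4: GCT (Ala) → CCT (Pro) — missense.
Codon 5: ATG (Met) → AAG (Lys) — missense.
Synonymous: 0 of 4.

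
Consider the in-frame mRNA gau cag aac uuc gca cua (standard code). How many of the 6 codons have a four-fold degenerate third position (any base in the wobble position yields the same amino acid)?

2

Codon 1 GAU (Asp): third position 2-fold.
Codon 2 CAG (Gln): third position 2-fold.
Codon 3 AAC (Asn): third position 2-fold.
Codon 4 UUC (Phe): third position 2-fold.
Codon 5 GCA (Ala): third position 4-fold.
Codon 6 CUA (Leu): third position 4-fold.
Four-fold degenerate third positions: 2.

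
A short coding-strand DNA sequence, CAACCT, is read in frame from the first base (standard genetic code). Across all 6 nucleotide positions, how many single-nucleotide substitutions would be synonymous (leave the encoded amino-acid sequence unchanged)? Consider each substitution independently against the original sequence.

Codon 1 (CAA, Gln): 1 synonymous substitution.
Codon 2 (CCT, Pro): 3 synonymous substitutions.
Total: 1 + 3 = 4.

4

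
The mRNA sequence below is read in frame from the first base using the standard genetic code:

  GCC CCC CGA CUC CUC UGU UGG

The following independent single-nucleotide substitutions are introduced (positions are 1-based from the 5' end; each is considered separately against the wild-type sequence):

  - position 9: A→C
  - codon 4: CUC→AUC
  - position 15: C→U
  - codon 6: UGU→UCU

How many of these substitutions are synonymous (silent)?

Codon 3: CGA (Arg) → CGC (Arg) — synonymous.
Codon 4: CUC (Leu) → AUC (Ile) — missense.
Codon 5: CUC (Leu) → CUU (Leu) — synonymous.
Codon 6: UGU (Cys) → UCU (Ser) — missense.
Synonymous: 2 of 4.

2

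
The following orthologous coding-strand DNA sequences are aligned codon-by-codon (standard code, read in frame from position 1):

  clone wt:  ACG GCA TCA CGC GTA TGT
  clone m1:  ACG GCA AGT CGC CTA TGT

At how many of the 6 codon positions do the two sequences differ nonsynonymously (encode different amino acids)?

Codon 1: ACG Thr / ACG Thr — identical.
Codon 2: GCA Ala / GCA Ala — identical.
Codon 3: TCA Ser / AGT Ser — synonymous.
Codon 4: CGC Arg / CGC Arg — identical.
Codon 5: GTA Val / CTA Leu — nonsynonymous.
Codon 6: TGT Cys / TGT Cys — identical.
Nonsynonymous differences: 1.

1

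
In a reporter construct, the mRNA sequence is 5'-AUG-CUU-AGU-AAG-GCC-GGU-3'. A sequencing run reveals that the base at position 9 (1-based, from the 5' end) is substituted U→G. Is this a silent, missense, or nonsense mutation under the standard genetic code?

missense

Position 9 falls in codon 3: AGU → Ser.
After the substitution the codon is AGG → Arg.
Ser ≠ Arg, so this is a missense mutation.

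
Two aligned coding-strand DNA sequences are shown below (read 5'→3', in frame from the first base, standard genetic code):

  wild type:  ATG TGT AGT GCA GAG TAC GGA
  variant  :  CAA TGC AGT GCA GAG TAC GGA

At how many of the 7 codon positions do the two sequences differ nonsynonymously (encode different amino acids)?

1

Codon 1: ATG Met / CAA Gln — nonsynonymous.
Codon 2: TGT Cys / TGC Cys — synonymous.
Codon 3: AGT Ser / AGT Ser — identical.
Codon 4: GCA Ala / GCA Ala — identical.
Codon 5: GAG Glu / GAG Glu — identical.
Codon 6: TAC Tyr / TAC Tyr — identical.
Codon 7: GGA Gly / GGA Gly — identical.
Nonsynonymous differences: 1.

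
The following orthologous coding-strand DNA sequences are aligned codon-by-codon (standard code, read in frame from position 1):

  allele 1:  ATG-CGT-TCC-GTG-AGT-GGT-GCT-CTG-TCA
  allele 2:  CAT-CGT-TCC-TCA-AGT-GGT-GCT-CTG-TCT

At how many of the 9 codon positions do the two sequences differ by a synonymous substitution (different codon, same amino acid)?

1

Codon 1: ATG Met / CAT His — nonsynonymous.
Codon 2: CGT Arg / CGT Arg — identical.
Codon 3: TCC Ser / TCC Ser — identical.
Codon 4: GTG Val / TCA Ser — nonsynonymous.
Codon 5: AGT Ser / AGT Ser — identical.
Codon 6: GGT Gly / GGT Gly — identical.
Codon 7: GCT Ala / GCT Ala — identical.
Codon 8: CTG Leu / CTG Leu — identical.
Codon 9: TCA Ser / TCT Ser — synonymous.
Synonymous differences: 1.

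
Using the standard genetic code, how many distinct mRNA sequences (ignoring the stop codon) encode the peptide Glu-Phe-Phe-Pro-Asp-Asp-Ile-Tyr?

Glu: 2 codons.
Phe: 2 codons.
Phe: 2 codons.
Pro: 4 codons.
Asp: 2 codons.
Asp: 2 codons.
Ile: 3 codons.
Tyr: 2 codons.
2 × 2 × 2 × 4 × 2 × 2 × 3 × 2 = 768.

768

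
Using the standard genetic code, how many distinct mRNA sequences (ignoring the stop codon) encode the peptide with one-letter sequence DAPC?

64

Asp: 2 codons.
Ala: 4 codons.
Pro: 4 codons.
Cys: 2 codons.
2 × 4 × 4 × 2 = 64.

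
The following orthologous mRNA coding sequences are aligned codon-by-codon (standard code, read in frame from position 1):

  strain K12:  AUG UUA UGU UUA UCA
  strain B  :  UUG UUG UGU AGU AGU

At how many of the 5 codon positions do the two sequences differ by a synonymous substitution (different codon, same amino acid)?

Codon 1: AUG Met / UUG Leu — nonsynonymous.
Codon 2: UUA Leu / UUG Leu — synonymous.
Codon 3: UGU Cys / UGU Cys — identical.
Codon 4: UUA Leu / AGU Ser — nonsynonymous.
Codon 5: UCA Ser / AGU Ser — synonymous.
Synonymous differences: 2.

2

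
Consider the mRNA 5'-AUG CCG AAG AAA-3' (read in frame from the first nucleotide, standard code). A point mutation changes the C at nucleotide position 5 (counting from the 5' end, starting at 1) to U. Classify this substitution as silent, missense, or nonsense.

missense

Position 5 falls in codon 2: CCG → Pro.
After the substitution the codon is CUG → Leu.
Pro ≠ Leu, so this is a missense mutation.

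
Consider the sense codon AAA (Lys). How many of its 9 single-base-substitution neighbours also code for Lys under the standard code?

1

Position 1: none → 0 synonymous.
Position 2: none → 0 synonymous.
Position 3: AAG → 1 synonymous.
Total: 0 + 0 + 1 = 1.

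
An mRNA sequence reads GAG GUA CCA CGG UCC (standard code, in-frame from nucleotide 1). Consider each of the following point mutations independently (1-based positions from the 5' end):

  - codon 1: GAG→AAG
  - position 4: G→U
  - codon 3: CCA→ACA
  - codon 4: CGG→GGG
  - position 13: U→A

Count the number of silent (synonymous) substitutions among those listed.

0

Codon 1: GAG (Glu) → AAG (Lys) — missense.
Codon 2: GUA (Val) → UUA (Leu) — missense.
Codon 3: CCA (Pro) → ACA (Thr) — missense.
Codon 4: CGG (Arg) → GGG (Gly) — missense.
Codon 5: UCC (Ser) → ACC (Thr) — missense.
Synonymous: 0 of 5.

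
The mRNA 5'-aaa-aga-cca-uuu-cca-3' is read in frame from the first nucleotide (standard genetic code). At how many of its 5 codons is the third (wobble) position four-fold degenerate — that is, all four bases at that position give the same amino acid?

Codon 1 AAA (Lys): third position 2-fold.
Codon 2 AGA (Arg): third position 2-fold.
Codon 3 CCA (Pro): third position 4-fold.
Codon 4 UUU (Phe): third position 2-fold.
Codon 5 CCA (Pro): third position 4-fold.
Four-fold degenerate third positions: 2.

2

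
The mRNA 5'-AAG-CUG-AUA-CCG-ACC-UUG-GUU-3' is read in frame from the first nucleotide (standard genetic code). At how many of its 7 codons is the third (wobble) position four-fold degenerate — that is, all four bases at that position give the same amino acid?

Codon 1 AAG (Lys): third position 2-fold.
Codon 2 CUG (Leu): third position 4-fold.
Codon 3 AUA (Ile): third position 3-fold.
Codon 4 CCG (Pro): third position 4-fold.
Codon 5 ACC (Thr): third position 4-fold.
Codon 6 UUG (Leu): third position 2-fold.
Codon 7 GUU (Val): third position 4-fold.
Four-fold degenerate third positions: 4.

4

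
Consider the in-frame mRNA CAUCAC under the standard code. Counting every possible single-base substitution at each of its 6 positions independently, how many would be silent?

Codon 1 (CAU, His): 1 synonymous substitution.
Codon 2 (CAC, His): 1 synonymous substitution.
Total: 1 + 1 = 2.

2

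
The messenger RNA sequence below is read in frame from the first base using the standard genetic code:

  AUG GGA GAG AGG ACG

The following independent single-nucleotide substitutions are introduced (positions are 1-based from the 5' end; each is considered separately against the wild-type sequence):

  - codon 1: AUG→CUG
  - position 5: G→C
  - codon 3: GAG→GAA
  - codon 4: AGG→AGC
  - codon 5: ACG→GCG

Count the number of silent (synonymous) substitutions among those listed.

1

Codon 1: AUG (Met) → CUG (Leu) — missense.
Codon 2: GGA (Gly) → GCA (Ala) — missense.
Codon 3: GAG (Glu) → GAA (Glu) — synonymous.
Codon 4: AGG (Arg) → AGC (Ser) — missense.
Codon 5: ACG (Thr) → GCG (Ala) — missense.
Synonymous: 1 of 5.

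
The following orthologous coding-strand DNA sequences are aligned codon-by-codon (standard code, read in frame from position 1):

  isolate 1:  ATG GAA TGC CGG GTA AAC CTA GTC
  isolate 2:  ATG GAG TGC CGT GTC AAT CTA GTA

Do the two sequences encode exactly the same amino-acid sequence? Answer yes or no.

yes

Codon 1: ATG Met / ATG Met — identical.
Codon 2: GAA Glu / GAG Glu — synonymous.
Codon 3: TGC Cys / TGC Cys — identical.
Codon 4: CGG Arg / CGT Arg — synonymous.
Codon 5: GTA Val / GTC Val — synonymous.
Codon 6: AAC Asn / AAT Asn — synonymous.
Codon 7: CTA Leu / CTA Leu — identical.
Codon 8: GTC Val / GTA Val — synonymous.
Nonsynonymous differences: 0 → same protein.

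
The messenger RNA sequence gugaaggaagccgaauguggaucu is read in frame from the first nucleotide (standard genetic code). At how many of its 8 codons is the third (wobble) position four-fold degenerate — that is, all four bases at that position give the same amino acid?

4

Codon 1 GUG (Val): third position 4-fold.
Codon 2 AAG (Lys): third position 2-fold.
Codon 3 GAA (Glu): third position 2-fold.
Codon 4 GCC (Ala): third position 4-fold.
Codon 5 GAA (Glu): third position 2-fold.
Codon 6 UGU (Cys): third position 2-fold.
Codon 7 GGA (Gly): third position 4-fold.
Codon 8 UCU (Ser): third position 4-fold.
Four-fold degenerate third positions: 4.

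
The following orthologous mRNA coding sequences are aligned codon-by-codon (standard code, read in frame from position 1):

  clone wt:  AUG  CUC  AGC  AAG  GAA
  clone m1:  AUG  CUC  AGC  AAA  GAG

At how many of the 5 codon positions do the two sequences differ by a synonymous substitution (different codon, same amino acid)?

Codon 1: AUG Met / AUG Met — identical.
Codon 2: CUC Leu / CUC Leu — identical.
Codon 3: AGC Ser / AGC Ser — identical.
Codon 4: AAG Lys / AAA Lys — synonymous.
Codon 5: GAA Glu / GAG Glu — synonymous.
Synonymous differences: 2.

2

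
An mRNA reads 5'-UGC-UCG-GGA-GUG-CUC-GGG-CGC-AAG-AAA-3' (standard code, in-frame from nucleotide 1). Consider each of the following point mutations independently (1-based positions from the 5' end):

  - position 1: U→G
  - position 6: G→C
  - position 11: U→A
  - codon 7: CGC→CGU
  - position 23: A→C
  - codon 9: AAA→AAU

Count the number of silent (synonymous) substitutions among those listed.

2

Codon 1: UGC (Cys) → GGC (Gly) — missense.
Codon 2: UCG (Ser) → UCC (Ser) — synonymous.
Codon 4: GUG (Val) → GAG (Glu) — missense.
Codon 7: CGC (Arg) → CGU (Arg) — synonymous.
Codon 8: AAG (Lys) → ACG (Thr) — missense.
Codon 9: AAA (Lys) → AAU (Asn) — missense.
Synonymous: 2 of 6.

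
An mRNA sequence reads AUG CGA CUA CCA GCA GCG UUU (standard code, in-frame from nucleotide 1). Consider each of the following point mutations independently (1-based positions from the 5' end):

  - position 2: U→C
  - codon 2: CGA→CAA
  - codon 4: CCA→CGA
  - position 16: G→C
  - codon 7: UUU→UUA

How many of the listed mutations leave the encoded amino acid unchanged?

0

Codon 1: AUG (Met) → ACG (Thr) — missense.
Codon 2: CGA (Arg) → CAA (Gln) — missense.
Codon 4: CCA (Pro) → CGA (Arg) — missense.
Codon 6: GCG (Ala) → CCG (Pro) — missense.
Codon 7: UUU (Phe) → UUA (Leu) — missense.
Synonymous: 0 of 5.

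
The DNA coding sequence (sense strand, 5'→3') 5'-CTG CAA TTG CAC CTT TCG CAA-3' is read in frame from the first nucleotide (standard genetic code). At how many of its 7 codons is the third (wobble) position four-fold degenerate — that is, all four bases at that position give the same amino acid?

Codon 1 CTG (Leu): third position 4-fold.
Codon 2 CAA (Gln): third position 2-fold.
Codon 3 TTG (Leu): third position 2-fold.
Codon 4 CAC (His): third position 2-fold.
Codon 5 CTT (Leu): third position 4-fold.
Codon 6 TCG (Ser): third position 4-fold.
Codon 7 CAA (Gln): third position 2-fold.
Four-fold degenerate third positions: 3.

3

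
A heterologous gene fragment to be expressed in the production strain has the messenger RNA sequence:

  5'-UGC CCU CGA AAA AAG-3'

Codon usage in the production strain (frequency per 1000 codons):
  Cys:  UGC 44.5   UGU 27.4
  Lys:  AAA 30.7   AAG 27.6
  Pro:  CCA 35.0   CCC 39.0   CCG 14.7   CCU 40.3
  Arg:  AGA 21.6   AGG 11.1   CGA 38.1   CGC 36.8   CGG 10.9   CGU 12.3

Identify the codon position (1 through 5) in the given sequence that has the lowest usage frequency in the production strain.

5

Codon 1 UGC (Cys): 44.5 per 1000.
Codon 2 CCU (Pro): 40.3 per 1000.
Codon 3 CGA (Arg): 38.1 per 1000.
Codon 4 AAA (Lys): 30.7 per 1000.
Codon 5 AAG (Lys): 27.6 per 1000.
Lowest frequency is 27.6 at codon 5.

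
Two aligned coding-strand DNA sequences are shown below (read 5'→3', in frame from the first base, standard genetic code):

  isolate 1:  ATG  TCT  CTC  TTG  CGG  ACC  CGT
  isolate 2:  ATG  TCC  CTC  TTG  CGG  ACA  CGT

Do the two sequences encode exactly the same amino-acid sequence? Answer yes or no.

yes

Codon 1: ATG Met / ATG Met — identical.
Codon 2: TCT Ser / TCC Ser — synonymous.
Codon 3: CTC Leu / CTC Leu — identical.
Codon 4: TTG Leu / TTG Leu — identical.
Codon 5: CGG Arg / CGG Arg — identical.
Codon 6: ACC Thr / ACA Thr — synonymous.
Codon 7: CGT Arg / CGT Arg — identical.
Nonsynonymous differences: 0 → same protein.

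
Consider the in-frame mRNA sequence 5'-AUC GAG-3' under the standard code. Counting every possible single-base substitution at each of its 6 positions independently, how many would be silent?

3

Codon 1 (AUC, Ile): 2 synonymous substitutions.
Codon 2 (GAG, Glu): 1 synonymous substitution.
Total: 2 + 1 = 3.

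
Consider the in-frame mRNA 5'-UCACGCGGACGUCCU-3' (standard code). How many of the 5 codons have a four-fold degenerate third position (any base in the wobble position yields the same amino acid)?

Codon 1 UCA (Ser): third position 4-fold.
Codon 2 CGC (Arg): third position 4-fold.
Codon 3 GGA (Gly): third position 4-fold.
Codon 4 CGU (Arg): third position 4-fold.
Codon 5 CCU (Pro): third position 4-fold.
Four-fold degenerate third positions: 5.

5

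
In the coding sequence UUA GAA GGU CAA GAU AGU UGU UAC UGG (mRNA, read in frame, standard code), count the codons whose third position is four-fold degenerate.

Codon 1 UUA (Leu): third position 2-fold.
Codon 2 GAA (Glu): third position 2-fold.
Codon 3 GGU (Gly): third position 4-fold.
Codon 4 CAA (Gln): third position 2-fold.
Codon 5 GAU (Asp): third position 2-fold.
Codon 6 AGU (Ser): third position 2-fold.
Codon 7 UGU (Cys): third position 2-fold.
Codon 8 UAC (Tyr): third position 2-fold.
Codon 9 UGG (Trp): third position 1-fold.
Four-fold degenerate third positions: 1.

1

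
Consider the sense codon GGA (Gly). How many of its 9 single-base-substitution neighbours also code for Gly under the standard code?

3

Position 1: none → 0 synonymous.
Position 2: none → 0 synonymous.
Position 3: GGT, GGC, GGG → 3 synonymous.
Total: 0 + 0 + 3 = 3.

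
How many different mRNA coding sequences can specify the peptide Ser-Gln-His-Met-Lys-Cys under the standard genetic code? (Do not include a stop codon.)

96

Ser: 6 codons.
Gln: 2 codons.
His: 2 codons.
Met: 1 codon.
Lys: 2 codons.
Cys: 2 codons.
6 × 2 × 2 × 1 × 2 × 2 = 96.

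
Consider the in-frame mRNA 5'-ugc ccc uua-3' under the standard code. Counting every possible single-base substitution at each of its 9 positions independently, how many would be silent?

6

Codon 1 (UGC, Cys): 1 synonymous substitution.
Codon 2 (CCC, Pro): 3 synonymous substitutions.
Codon 3 (UUA, Leu): 2 synonymous substitutions.
Total: 1 + 3 + 2 = 6.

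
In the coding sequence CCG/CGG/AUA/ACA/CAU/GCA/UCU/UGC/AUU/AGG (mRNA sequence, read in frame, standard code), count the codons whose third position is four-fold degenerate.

Codon 1 CCG (Pro): third position 4-fold.
Codon 2 CGG (Arg): third position 4-fold.
Codon 3 AUA (Ile): third position 3-fold.
Codon 4 ACA (Thr): third position 4-fold.
Codon 5 CAU (His): third position 2-fold.
Codon 6 GCA (Ala): third position 4-fold.
Codon 7 UCU (Ser): third position 4-fold.
Codon 8 UGC (Cys): third position 2-fold.
Codon 9 AUU (Ile): third position 3-fold.
Codon 10 AGG (Arg): third position 2-fold.
Four-fold degenerate third positions: 5.

5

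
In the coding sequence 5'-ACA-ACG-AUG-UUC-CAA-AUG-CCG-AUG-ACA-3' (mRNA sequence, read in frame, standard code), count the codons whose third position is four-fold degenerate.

4

Codon 1 ACA (Thr): third position 4-fold.
Codon 2 ACG (Thr): third position 4-fold.
Codon 3 AUG (Met): third position 1-fold.
Codon 4 UUC (Phe): third position 2-fold.
Codon 5 CAA (Gln): third position 2-fold.
Codon 6 AUG (Met): third position 1-fold.
Codon 7 CCG (Pro): third position 4-fold.
Codon 8 AUG (Met): third position 1-fold.
Codon 9 ACA (Thr): third position 4-fold.
Four-fold degenerate third positions: 4.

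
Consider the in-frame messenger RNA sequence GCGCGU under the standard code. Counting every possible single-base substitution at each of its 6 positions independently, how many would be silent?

6

Codon 1 (GCG, Ala): 3 synonymous substitutions.
Codon 2 (CGU, Arg): 3 synonymous substitutions.
Total: 3 + 3 = 6.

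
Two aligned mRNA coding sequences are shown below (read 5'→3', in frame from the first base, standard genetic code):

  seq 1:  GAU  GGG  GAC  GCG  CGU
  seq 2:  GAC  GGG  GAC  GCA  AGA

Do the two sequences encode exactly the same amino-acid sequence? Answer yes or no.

yes

Codon 1: GAU Asp / GAC Asp — synonymous.
Codon 2: GGG Gly / GGG Gly — identical.
Codon 3: GAC Asp / GAC Asp — identical.
Codon 4: GCG Ala / GCA Ala — synonymous.
Codon 5: CGU Arg / AGA Arg — synonymous.
Nonsynonymous differences: 0 → same protein.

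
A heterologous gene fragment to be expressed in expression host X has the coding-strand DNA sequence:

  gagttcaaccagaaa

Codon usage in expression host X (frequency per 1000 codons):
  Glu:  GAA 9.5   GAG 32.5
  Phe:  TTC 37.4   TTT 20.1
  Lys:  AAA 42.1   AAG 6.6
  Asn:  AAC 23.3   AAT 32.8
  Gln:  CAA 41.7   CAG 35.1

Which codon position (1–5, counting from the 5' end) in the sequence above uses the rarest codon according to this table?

Codon 1 GAG (Glu): 32.5 per 1000.
Codon 2 TTC (Phe): 37.4 per 1000.
Codon 3 AAC (Asn): 23.3 per 1000.
Codon 4 CAG (Gln): 35.1 per 1000.
Codon 5 AAA (Lys): 42.1 per 1000.
Lowest frequency is 23.3 at codon 3.

3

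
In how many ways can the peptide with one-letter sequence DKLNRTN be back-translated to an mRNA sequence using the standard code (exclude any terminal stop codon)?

Asp: 2 codons.
Lys: 2 codons.
Leu: 6 codons.
Asn: 2 codons.
Arg: 6 codons.
Thr: 4 codons.
Asn: 2 codons.
2 × 2 × 6 × 2 × 6 × 4 × 2 = 2304.

2304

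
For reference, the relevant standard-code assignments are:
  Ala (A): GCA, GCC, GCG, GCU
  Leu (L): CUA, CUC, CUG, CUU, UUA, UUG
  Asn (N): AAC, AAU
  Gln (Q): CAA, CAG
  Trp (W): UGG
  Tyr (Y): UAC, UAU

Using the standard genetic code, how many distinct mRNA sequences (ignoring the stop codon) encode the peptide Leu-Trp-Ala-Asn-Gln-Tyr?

Leu: 6 codons.
Trp: 1 codon.
Ala: 4 codons.
Asn: 2 codons.
Gln: 2 codons.
Tyr: 2 codons.
6 × 1 × 4 × 2 × 2 × 2 = 192.

192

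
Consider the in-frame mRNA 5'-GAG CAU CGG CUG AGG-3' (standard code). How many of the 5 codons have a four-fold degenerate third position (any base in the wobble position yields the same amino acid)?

2

Codon 1 GAG (Glu): third position 2-fold.
Codon 2 CAU (His): third position 2-fold.
Codon 3 CGG (Arg): third position 4-fold.
Codon 4 CUG (Leu): third position 4-fold.
Codon 5 AGG (Arg): third position 2-fold.
Four-fold degenerate third positions: 2.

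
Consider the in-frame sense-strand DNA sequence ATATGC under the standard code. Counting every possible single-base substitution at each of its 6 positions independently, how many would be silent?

Codon 1 (ATA, Ile): 2 synonymous substitutions.
Codon 2 (TGC, Cys): 1 synonymous substitution.
Total: 2 + 1 = 3.

3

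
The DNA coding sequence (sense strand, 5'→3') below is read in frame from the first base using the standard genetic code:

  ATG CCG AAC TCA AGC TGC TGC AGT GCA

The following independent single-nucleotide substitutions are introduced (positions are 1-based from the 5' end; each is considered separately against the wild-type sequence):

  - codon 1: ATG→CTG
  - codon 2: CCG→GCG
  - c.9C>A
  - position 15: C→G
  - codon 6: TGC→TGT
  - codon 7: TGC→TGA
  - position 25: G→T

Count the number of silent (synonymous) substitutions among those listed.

1

Codon 1: ATG (Met) → CTG (Leu) — missense.
Codon 2: CCG (Pro) → GCG (Ala) — missense.
Codon 3: AAC (Asn) → AAA (Lys) — missense.
Codon 5: AGC (Ser) → AGG (Arg) — missense.
Codon 6: TGC (Cys) → TGT (Cys) — synonymous.
Codon 7: TGC (Cys) → TGA (Stop) — nonsense.
Codon 9: GCA (Ala) → TCA (Ser) — missense.
Synonymous: 1 of 7.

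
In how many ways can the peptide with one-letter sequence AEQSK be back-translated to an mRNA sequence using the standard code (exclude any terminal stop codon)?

Ala: 4 codons.
Glu: 2 codons.
Gln: 2 codons.
Ser: 6 codons.
Lys: 2 codons.
4 × 2 × 2 × 6 × 2 = 192.

192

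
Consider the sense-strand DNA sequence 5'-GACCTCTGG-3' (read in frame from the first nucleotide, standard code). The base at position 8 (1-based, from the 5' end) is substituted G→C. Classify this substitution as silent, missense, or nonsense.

missense

Position 8 falls in codon 3: TGG → Trp.
After the substitution the codon is TCG → Ser.
Trp ≠ Ser, so this is a missense mutation.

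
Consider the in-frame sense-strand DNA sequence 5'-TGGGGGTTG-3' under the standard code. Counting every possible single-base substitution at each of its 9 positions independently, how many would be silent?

5

Codon 1 (TGG, Trp): 0 synonymous substitutions.
Codon 2 (GGG, Gly): 3 synonymous substitutions.
Codon 3 (TTG, Leu): 2 synonymous substitutions.
Total: 0 + 3 + 2 = 5.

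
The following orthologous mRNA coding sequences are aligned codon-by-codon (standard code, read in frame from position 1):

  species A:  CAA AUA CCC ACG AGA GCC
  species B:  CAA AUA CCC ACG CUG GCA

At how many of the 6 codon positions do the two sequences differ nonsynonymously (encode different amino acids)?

Codon 1: CAA Gln / CAA Gln — identical.
Codon 2: AUA Ile / AUA Ile — identical.
Codon 3: CCC Pro / CCC Pro — identical.
Codon 4: ACG Thr / ACG Thr — identical.
Codon 5: AGA Arg / CUG Leu — nonsynonymous.
Codon 6: GCC Ala / GCA Ala — synonymous.
Nonsynonymous differences: 1.

1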